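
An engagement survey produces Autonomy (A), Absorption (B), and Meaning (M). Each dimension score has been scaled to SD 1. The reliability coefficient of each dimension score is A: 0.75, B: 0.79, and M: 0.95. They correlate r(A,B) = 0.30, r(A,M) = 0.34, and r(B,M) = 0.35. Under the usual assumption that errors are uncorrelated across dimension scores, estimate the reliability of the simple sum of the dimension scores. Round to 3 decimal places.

0.898

Var(A+B+M) = 3 + 2·[0.30 + 0.34 + 0.35] = 3 + 1.98 = 4.98.
With uncorrelated errors the cross-covariances are all true-score covariance, so they carry over unchanged; only the diagonal terms shrink to ρᵢσᵢ².
True-score variance = [0.75 + 0.79 + 0.95] + 1.98 = 2.49 + 1.98 = 4.47.
Reliability = 4.47 / 4.98 = 0.898.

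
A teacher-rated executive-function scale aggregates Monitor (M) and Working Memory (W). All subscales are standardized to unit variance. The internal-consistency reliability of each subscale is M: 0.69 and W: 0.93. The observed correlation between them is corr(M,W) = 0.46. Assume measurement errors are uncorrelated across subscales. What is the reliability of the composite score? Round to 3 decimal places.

Var(M+W) = 2 + 2·[0.46] = 2 + 0.92 = 2.92.
With uncorrelated errors the cross-covariances are all true-score covariance, so they carry over unchanged; only the diagonal terms shrink to ρᵢσᵢ².
True-score variance = [0.69 + 0.93] + 0.92 = 1.62 + 0.92 = 2.54.
Reliability = 2.54 / 2.92 = 0.870.

0.870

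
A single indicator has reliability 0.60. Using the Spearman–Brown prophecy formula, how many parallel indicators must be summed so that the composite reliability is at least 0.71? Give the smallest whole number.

k ≥ ρ*(1−ρ₁)/(ρ₁(1−ρ*)) = 0.71·0.40 / (0.60·0.29) = 1.632.
Smallest integer k = 2.

2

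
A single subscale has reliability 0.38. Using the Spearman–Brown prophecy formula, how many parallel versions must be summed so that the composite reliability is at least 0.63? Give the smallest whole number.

k ≥ ρ*(1−ρ₁)/(ρ₁(1−ρ*)) = 0.63·0.62 / (0.38·0.37) = 2.778.
Smallest integer k = 3.

3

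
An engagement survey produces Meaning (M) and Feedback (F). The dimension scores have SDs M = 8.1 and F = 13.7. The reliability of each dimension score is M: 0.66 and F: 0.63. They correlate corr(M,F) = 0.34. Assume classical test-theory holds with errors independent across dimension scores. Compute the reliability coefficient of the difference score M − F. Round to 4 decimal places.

Var(M−F) = 8.1² + 13.7² − 2·8.1·13.7·0.34 = 253.3 − 75.4596 = 177.84.
Under uncorrelated errors the observed covariances equal the true-score covariances, so only the own-variance terms attenuate.
True-score variance = [8.1²·0.66 + 13.7²·0.63] − 75.4596 = 161.547 − 75.4596 = 86.0877.
Reliability = 86.0877 / 177.84 = 0.4841.

0.4841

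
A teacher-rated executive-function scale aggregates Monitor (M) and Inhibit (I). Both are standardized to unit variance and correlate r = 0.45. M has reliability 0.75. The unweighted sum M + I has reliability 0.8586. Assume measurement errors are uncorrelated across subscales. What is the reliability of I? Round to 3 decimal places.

0.840

Var(M+I) = 2 + 2·0.45 = 2.900.
True-score variance = ρ_M + ρ_I + 2·0.45, so 0.8586 = (0.75 + ρ_I + 0.90) / 2.900.
ρ_I = 0.8586·2.900 − 0.75 − 0.90 = 0.840.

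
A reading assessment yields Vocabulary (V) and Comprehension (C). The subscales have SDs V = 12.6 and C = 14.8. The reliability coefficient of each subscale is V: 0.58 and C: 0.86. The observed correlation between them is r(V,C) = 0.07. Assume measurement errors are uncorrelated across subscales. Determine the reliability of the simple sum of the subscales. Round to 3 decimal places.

Var(V+C) = 12.6² + 14.8² + 2·[12.6·14.8·0.07] = 377.8 + 26.1072 = 403.907.
With uncorrelated errors the cross-covariances are all true-score covariance, so they carry over unchanged; only the diagonal terms shrink to ρᵢσᵢ².
True-score variance = [12.6²·0.58 + 14.8²·0.86] + 26.1072 = 280.455 + 26.1072 = 306.562.
Reliability = 306.562 / 403.907 = 0.759.

0.759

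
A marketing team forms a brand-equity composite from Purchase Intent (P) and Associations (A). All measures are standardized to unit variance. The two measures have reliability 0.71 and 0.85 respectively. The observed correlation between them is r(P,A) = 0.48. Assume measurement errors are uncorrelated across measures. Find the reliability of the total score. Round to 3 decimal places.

Var(P+A) = 2 + 2·[0.48] = 2 + 0.96 = 2.96.
With uncorrelated errors the cross-covariances are all true-score covariance, so they carry over unchanged; only the diagonal terms shrink to ρᵢσᵢ².
True-score variance = [0.71 + 0.85] + 0.96 = 1.56 + 0.96 = 2.52.
Reliability = 2.52 / 2.96 = 0.851.

0.851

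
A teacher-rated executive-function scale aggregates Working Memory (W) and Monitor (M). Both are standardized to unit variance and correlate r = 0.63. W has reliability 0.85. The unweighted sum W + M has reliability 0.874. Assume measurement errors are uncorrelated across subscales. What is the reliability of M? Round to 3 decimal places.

0.739

Var(W+M) = 2 + 2·0.63 = 3.260.
True-score variance = ρ_W + ρ_M + 2·0.63, so 0.874 = (0.85 + ρ_M + 1.26) / 3.260.
ρ_M = 0.874·3.260 − 0.85 − 1.26 = 0.739.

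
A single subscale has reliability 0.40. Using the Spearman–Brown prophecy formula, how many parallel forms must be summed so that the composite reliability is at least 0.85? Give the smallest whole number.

9

k ≥ ρ*(1−ρ₁)/(ρ₁(1−ρ*)) = 0.85·0.60 / (0.40·0.15) = 8.500.
Smallest integer k = 9.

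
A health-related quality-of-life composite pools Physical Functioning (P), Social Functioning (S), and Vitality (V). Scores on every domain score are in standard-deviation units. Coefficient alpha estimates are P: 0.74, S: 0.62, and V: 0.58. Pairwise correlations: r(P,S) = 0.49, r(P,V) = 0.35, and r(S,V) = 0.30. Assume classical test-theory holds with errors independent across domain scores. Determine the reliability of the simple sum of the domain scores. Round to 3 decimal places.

Var(P+S+V) = 3 + 2·[0.49 + 0.35 + 0.30] = 3 + 2.28 = 5.28.
With uncorrelated errors the cross-covariances are all true-score covariance, so they carry over unchanged; only the diagonal terms shrink to ρᵢσᵢ².
True-score variance = [0.74 + 0.62 + 0.58] + 2.28 = 1.94 + 2.28 = 4.22.
Reliability = 4.22 / 5.28 = 0.799.

0.799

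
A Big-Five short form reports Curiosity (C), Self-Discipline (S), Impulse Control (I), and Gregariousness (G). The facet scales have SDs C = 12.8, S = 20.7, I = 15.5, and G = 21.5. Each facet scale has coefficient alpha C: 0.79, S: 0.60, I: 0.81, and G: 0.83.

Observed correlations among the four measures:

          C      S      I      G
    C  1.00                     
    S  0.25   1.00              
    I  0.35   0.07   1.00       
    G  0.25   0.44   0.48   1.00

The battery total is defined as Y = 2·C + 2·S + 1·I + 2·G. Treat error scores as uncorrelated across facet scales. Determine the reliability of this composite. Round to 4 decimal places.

Var(Y) = 2²·12.8² + 2²·20.7² + 15.5² + 2²·21.5² + 2·[4·12.8·20.7·0.25 + 2·12.8·15.5·0.35 + 4·12.8·21.5·0.25 + 2·20.7·15.5·0.07 + 4·20.7·21.5·0.44 + 2·15.5·21.5·0.48] = 4458.57 + 3654.33 = 8112.9.
Under uncorrelated errors the observed covariances equal the true-score covariances, so only the own-variance terms attenuate.
True-score variance = [2²·12.8²·0.79 + 2²·20.7²·0.60 + 15.5²·0.81 + 2²·21.5²·0.83] + 3654.33 = 3275.38 + 3654.33 = 6929.72.
Reliability = 6929.72 / 8112.9 = 0.8542.

0.8542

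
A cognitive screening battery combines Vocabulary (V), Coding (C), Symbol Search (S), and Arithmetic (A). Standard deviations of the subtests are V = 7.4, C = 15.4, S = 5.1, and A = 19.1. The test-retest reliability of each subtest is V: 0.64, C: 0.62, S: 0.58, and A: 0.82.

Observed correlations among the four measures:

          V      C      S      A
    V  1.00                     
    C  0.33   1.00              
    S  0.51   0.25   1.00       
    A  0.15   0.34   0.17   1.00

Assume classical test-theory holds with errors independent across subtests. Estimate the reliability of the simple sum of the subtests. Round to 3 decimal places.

Var(V+C+S+A) = 7.4² + 15.4² + 5.1² + 19.1² + 2·[7.4·15.4·0.33 + 7.4·5.1·0.51 + 7.4·19.1·0.15 + 15.4·5.1·0.25 + 15.4·19.1·0.34 + 5.1·19.1·0.17] = 682.74 + 428.515 = 1111.26.
With uncorrelated errors the cross-covariances are all true-score covariance, so they carry over unchanged; only the diagonal terms shrink to ρᵢσᵢ².
True-score variance = [7.4²·0.64 + 15.4²·0.62 + 5.1²·0.58 + 19.1²·0.82] + 428.515 = 496.316 + 428.515 = 924.831.
Reliability = 924.831 / 1111.26 = 0.832.

0.832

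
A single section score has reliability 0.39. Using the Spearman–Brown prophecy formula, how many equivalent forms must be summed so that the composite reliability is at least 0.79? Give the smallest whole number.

6

k ≥ ρ*(1−ρ₁)/(ρ₁(1−ρ*)) = 0.79·0.61 / (0.39·0.21) = 5.884.
Smallest integer k = 6.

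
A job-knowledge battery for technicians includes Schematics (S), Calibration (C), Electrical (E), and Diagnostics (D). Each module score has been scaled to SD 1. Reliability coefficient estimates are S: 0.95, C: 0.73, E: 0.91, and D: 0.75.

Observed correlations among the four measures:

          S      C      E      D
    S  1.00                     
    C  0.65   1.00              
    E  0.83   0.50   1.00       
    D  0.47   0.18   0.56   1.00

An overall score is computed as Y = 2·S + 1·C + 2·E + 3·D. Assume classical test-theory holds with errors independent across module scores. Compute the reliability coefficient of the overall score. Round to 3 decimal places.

0.928

Var(Y) = 2² + 1 + 2² + 3² + 2·[2·0.65 + 4·0.83 + 6·0.47 + 2·0.50 + 3·0.18 + 6·0.56] = 18 + 24.68 = 42.68.
With uncorrelated errors the cross-covariances are all true-score covariance, so they carry over unchanged; only the diagonal terms shrink to ρᵢσᵢ².
True-score variance = [2²·0.95 + 0.73 + 2²·0.91 + 3²·0.75] + 24.68 = 14.92 + 24.68 = 39.6.
Reliability = 39.6 / 42.68 = 0.928.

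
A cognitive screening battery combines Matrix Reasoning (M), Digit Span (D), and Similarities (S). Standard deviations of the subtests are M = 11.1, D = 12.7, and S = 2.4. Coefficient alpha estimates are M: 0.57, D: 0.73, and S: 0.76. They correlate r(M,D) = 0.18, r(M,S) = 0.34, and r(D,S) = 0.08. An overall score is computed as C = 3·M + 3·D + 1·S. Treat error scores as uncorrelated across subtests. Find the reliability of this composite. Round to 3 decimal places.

0.719

Var(C) = 3²·11.1² + 3²·12.7² + 2.4² + 2·[9·11.1·12.7·0.18 + 3·11.1·2.4·0.34 + 3·12.7·2.4·0.08] = 2566.26 + 525.719 = 3091.98.
With uncorrelated errors the cross-covariances are all true-score covariance, so they carry over unchanged; only the diagonal terms shrink to ρᵢσᵢ².
True-score variance = [3²·11.1²·0.57 + 3²·12.7²·0.73 + 2.4²·0.76] + 525.719 = 1696.12 + 525.719 = 2221.84.
Reliability = 2221.84 / 3091.98 = 0.719.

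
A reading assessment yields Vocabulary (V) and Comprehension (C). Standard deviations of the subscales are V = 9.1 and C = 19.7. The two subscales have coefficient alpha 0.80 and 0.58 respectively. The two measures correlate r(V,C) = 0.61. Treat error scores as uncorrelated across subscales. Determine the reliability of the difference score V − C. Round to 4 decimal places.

Var(V−C) = 9.1² + 19.7² − 2·9.1·19.7·0.61 = 470.9 − 218.709 = 252.191.
Under uncorrelated errors the observed covariances equal the true-score covariances, so only the own-variance terms attenuate.
True-score variance = [9.1²·0.80 + 19.7²·0.58] − 218.709 = 291.34 − 218.709 = 72.6308.
Reliability = 72.6308 / 252.191 = 0.2880.

0.2880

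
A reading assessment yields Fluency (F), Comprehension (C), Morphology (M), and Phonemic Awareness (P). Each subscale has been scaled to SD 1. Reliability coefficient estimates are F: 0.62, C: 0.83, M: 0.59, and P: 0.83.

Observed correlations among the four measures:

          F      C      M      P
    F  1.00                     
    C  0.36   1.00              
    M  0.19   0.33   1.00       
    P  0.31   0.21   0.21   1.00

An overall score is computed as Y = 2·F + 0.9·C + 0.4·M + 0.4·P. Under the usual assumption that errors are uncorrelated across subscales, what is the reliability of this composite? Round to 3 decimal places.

0.772

Var(Y) = 2² + 0.9² + 0.4² + 0.4² + 2·[1.8·0.36 + 0.8·0.19 + 0.8·0.31 + 0.36·0.33 + 0.36·0.21 + 0.16·0.21] = 5.13 + 2.552 = 7.682.
Because errors are independent across components, Cov(Tᵢ,Tⱼ) = Cov(Xᵢ,Xⱼ); the off-diagonal part of the true-score variance is the same as above.
True-score variance = [2²·0.62 + 0.9²·0.83 + 0.4²·0.59 + 0.4²·0.83] + 2.552 = 3.3795 + 2.552 = 5.9315.
Reliability = 5.9315 / 7.682 = 0.772.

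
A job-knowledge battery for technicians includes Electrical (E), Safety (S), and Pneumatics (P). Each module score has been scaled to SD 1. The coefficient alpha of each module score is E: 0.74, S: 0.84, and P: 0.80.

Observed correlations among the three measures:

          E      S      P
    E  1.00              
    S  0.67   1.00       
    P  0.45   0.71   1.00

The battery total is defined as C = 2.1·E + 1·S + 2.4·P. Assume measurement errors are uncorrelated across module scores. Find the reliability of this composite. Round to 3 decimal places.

0.888

Var(C) = 2.1² + 1 + 2.4² + 2·[2.1·0.67 + 5.04·0.45 + 2.4·0.71] = 11.17 + 10.758 = 21.928.
With uncorrelated errors the cross-covariances are all true-score covariance, so they carry over unchanged; only the diagonal terms shrink to ρᵢσᵢ².
True-score variance = [2.1²·0.74 + 0.84 + 2.4²·0.80] + 10.758 = 8.7114 + 10.758 = 19.4694.
Reliability = 19.4694 / 21.928 = 0.888.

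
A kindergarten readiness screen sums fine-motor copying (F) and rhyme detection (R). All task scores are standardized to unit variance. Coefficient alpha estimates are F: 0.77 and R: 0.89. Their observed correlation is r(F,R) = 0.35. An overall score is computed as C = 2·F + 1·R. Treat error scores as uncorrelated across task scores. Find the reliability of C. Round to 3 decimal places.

Var(C) = 2² + 1 + 2·[2·0.35] = 5 + 1.4 = 6.4.
Because errors are independent across components, Cov(Tᵢ,Tⱼ) = Cov(Xᵢ,Xⱼ); the off-diagonal part of the true-score variance is the same as above.
True-score variance = [2²·0.77 + 0.89] + 1.4 = 3.97 + 1.4 = 5.37.
Reliability = 5.37 / 6.4 = 0.839.

0.839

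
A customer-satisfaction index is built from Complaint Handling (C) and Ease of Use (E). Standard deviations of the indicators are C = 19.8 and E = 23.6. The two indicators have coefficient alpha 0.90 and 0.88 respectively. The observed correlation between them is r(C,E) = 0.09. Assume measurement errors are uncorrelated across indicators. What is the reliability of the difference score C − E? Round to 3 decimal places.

Var(C−E) = 19.8² + 23.6² − 2·19.8·23.6·0.09 = 949 − 84.1104 = 864.89.
With uncorrelated errors the cross-covariances are all true-score covariance, so they carry over unchanged; only the diagonal terms shrink to ρᵢσᵢ².
True-score variance = [19.8²·0.90 + 23.6²·0.88] − 84.1104 = 842.961 − 84.1104 = 758.85.
Reliability = 758.85 / 864.89 = 0.877.

0.877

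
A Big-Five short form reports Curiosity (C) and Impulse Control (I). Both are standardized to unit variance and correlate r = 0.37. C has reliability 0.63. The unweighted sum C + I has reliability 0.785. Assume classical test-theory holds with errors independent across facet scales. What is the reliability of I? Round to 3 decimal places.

0.781

Var(C+I) = 2 + 2·0.37 = 2.740.
True-score variance = ρ_C + ρ_I + 2·0.37, so 0.785 = (0.63 + ρ_I + 0.74) / 2.740.
ρ_I = 0.785·2.740 − 0.63 − 0.74 = 0.781.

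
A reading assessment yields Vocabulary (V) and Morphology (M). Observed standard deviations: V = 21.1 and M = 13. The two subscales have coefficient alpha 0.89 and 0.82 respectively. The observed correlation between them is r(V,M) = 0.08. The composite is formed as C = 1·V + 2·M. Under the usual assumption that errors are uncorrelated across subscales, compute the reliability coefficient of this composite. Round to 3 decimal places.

0.859

Var(C) = 21.1² + 2²·13² + 2·[2·21.1·13·0.08] = 1121.21 + 87.776 = 1208.99.
With uncorrelated errors the cross-covariances are all true-score covariance, so they carry over unchanged; only the diagonal terms shrink to ρᵢσᵢ².
True-score variance = [21.1²·0.89 + 2²·13²·0.82] + 87.776 = 950.557 + 87.776 = 1038.33.
Reliability = 1038.33 / 1208.99 = 0.859.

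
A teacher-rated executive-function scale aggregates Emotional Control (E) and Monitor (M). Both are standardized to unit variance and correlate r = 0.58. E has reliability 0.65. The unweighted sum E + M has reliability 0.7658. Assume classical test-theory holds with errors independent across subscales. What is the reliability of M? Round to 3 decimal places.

0.610

Var(E+M) = 2 + 2·0.58 = 3.160.
True-score variance = ρ_E + ρ_M + 2·0.58, so 0.7658 = (0.65 + ρ_M + 1.16) / 3.160.
ρ_M = 0.7658·3.160 − 0.65 − 1.16 = 0.610.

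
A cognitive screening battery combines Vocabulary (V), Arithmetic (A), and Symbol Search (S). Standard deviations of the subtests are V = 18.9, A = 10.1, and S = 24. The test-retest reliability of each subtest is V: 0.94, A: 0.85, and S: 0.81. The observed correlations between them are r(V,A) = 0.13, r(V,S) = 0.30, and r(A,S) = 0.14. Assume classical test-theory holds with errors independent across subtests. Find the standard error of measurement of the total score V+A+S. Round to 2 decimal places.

12.09

Var(total) = 1035.22 + 389.663 = 1424.88.
True-score variance = 889.046 + 389.663 = 1278.71, so reliability = 0.8974.
Error variance = 1424.88 − 1278.71 = 146.174; SEM = √146.174 = 12.09.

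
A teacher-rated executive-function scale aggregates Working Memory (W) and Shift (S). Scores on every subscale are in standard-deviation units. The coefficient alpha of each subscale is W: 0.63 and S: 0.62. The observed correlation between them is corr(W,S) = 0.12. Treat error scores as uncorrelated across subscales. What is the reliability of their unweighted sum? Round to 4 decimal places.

0.6652

Var(W+S) = 2 + 2·[0.12] = 2 + 0.24 = 2.24.
With uncorrelated errors the cross-covariances are all true-score covariance, so they carry over unchanged; only the diagonal terms shrink to ρᵢσᵢ².
True-score variance = [0.63 + 0.62] + 0.24 = 1.25 + 0.24 = 1.49.
Reliability = 1.49 / 2.24 = 0.6652.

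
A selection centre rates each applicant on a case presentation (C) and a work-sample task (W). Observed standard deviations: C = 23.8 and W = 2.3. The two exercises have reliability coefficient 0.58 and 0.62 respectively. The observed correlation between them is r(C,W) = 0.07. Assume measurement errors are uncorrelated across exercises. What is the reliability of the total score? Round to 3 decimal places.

Var(C+W) = 23.8² + 2.3² + 2·[23.8·2.3·0.07] = 571.73 + 7.6636 = 579.394.
Under uncorrelated errors the observed covariances equal the true-score covariances, so only the own-variance terms attenuate.
True-score variance = [23.8²·0.58 + 2.3²·0.62] + 7.6636 = 331.815 + 7.6636 = 339.479.
Reliability = 339.479 / 579.394 = 0.586.

0.586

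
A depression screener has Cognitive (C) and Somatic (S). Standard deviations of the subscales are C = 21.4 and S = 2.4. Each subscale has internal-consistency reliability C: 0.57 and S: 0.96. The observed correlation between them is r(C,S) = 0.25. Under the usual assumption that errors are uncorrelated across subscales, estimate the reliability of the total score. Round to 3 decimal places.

Var(C+S) = 21.4² + 2.4² + 2·[21.4·2.4·0.25] = 463.72 + 25.68 = 489.4.
Under uncorrelated errors the observed covariances equal the true-score covariances, so only the own-variance terms attenuate.
True-score variance = [21.4²·0.57 + 2.4²·0.96] + 25.68 = 266.567 + 25.68 = 292.247.
Reliability = 292.247 / 489.4 = 0.597.

0.597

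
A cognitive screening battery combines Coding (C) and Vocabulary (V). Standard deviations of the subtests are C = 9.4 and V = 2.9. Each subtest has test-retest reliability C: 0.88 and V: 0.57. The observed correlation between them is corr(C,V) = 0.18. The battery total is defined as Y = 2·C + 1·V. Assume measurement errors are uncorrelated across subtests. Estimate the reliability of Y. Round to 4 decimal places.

Var(Y) = 2²·9.4² + 2.9² + 2·[2·9.4·2.9·0.18] = 361.85 + 19.6272 = 381.477.
Under uncorrelated errors the observed covariances equal the true-score covariances, so only the own-variance terms attenuate.
True-score variance = [2²·9.4²·0.88 + 2.9²·0.57] + 19.6272 = 315.821 + 19.6272 = 335.448.
Reliability = 335.448 / 381.477 = 0.8793.

0.8793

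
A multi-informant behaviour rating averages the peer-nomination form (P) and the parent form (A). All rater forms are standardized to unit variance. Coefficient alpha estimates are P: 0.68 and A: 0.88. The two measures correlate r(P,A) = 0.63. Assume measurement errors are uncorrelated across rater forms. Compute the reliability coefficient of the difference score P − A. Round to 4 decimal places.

0.4054

Var(P−A) = 1 + 1 − 2·0.63 = 2 − 1.26 = 0.74.
With uncorrelated errors the cross-covariances are all true-score covariance, so they carry over unchanged; only the diagonal terms shrink to ρᵢσᵢ².
True-score variance = [0.68 + 0.88] − 1.26 = 1.56 − 1.26 = 0.3.
Reliability = 0.3 / 0.74 = 0.4054.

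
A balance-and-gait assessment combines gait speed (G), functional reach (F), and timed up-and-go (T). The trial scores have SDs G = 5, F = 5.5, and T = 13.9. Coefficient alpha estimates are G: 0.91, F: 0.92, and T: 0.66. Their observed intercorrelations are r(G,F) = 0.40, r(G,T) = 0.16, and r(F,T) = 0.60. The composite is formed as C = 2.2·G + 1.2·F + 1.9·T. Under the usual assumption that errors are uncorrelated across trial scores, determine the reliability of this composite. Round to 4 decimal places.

0.7942

Var(C) = 2.2²·5² + 1.2²·5.5² + 1.9²·13.9² + 2·[2.64·5·5.5·0.40 + 4.18·5·13.9·0.16 + 2.28·5.5·13.9·0.60] = 862.048 + 360.21 = 1222.26.
Because errors are independent across components, Cov(Tᵢ,Tⱼ) = Cov(Xᵢ,Xⱼ); the off-diagonal part of the true-score variance is the same as above.
True-score variance = [2.2²·5²·0.91 + 1.2²·5.5²·0.92 + 1.9²·13.9²·0.66] + 360.21 = 610.527 + 360.21 = 970.738.
Reliability = 970.738 / 1222.26 = 0.7942.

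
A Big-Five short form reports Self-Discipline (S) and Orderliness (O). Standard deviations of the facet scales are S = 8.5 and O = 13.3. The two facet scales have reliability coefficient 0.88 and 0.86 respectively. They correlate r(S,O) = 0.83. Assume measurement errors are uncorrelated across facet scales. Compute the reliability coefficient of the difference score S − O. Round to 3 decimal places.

0.456

Var(S−O) = 8.5² + 13.3² − 2·8.5·13.3·0.83 = 249.14 − 187.663 = 61.477.
With uncorrelated errors the cross-covariances are all true-score covariance, so they carry over unchanged; only the diagonal terms shrink to ρᵢσᵢ².
True-score variance = [8.5²·0.88 + 13.3²·0.86] − 187.663 = 215.705 − 187.663 = 28.0424.
Reliability = 28.0424 / 61.477 = 0.456.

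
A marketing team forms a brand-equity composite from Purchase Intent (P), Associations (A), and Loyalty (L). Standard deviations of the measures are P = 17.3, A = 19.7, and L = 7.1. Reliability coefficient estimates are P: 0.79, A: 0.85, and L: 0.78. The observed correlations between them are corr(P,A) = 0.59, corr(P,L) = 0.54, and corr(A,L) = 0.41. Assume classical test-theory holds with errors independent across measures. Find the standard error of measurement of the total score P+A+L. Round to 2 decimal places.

Var(total) = 737.79 + 649.506 = 1387.3.
True-score variance = 605.635 + 649.506 = 1255.14, so reliability = 0.9047.
Error variance = 1387.3 − 1255.14 = 132.155; SEM = √132.155 = 11.50.

11.50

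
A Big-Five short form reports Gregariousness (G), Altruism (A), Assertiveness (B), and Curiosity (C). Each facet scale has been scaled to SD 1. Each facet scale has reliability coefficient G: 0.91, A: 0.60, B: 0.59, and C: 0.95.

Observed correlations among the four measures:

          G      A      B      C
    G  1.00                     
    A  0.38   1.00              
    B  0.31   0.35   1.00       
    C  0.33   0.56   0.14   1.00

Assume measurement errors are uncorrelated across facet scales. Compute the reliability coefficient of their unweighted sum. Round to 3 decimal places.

0.883

Var(G+A+B+C) = 4 + 2·[0.38 + 0.31 + 0.33 + 0.35 + 0.56 + 0.14] = 4 + 4.14 = 8.14.
Because errors are independent across components, Cov(Tᵢ,Tⱼ) = Cov(Xᵢ,Xⱼ); the off-diagonal part of the true-score variance is the same as above.
True-score variance = [0.91 + 0.60 + 0.59 + 0.95] + 4.14 = 3.05 + 4.14 = 7.19.
Reliability = 7.19 / 8.14 = 0.883.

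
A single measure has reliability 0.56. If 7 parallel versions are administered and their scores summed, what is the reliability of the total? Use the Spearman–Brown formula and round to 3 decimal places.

ρ_k = kρ / (1 + (k−1)ρ) = 7·0.56 / (1 + 6·0.56) = 3.920 / 4.360 = 0.899.

0.899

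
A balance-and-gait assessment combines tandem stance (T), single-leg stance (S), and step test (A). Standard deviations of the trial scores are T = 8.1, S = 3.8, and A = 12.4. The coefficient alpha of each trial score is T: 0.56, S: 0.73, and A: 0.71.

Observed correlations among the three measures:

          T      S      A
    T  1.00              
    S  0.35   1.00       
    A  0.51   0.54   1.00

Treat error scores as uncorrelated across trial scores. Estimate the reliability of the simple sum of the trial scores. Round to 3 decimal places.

0.811

Var(T+S+A) = 8.1² + 3.8² + 12.4² + 2·[8.1·3.8·0.35 + 8.1·12.4·0.51 + 3.8·12.4·0.54] = 233.81 + 174.884 = 408.694.
Because errors are independent across components, Cov(Tᵢ,Tⱼ) = Cov(Xᵢ,Xⱼ); the off-diagonal part of the true-score variance is the same as above.
True-score variance = [8.1²·0.56 + 3.8²·0.73 + 12.4²·0.71] + 174.884 = 156.452 + 174.884 = 331.337.
Reliability = 331.337 / 408.694 = 0.811.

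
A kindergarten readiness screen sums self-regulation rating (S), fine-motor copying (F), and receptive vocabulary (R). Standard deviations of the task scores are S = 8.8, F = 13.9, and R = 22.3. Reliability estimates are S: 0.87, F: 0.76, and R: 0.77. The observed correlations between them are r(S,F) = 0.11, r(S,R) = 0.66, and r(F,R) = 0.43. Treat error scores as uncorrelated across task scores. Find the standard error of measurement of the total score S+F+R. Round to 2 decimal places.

13.07

Var(total) = 767.94 + 552.521 = 1320.46.
True-score variance = 597.126 + 552.521 = 1149.65, so reliability = 0.8706.
Error variance = 1320.46 − 1149.65 = 170.814; SEM = √170.814 = 13.07.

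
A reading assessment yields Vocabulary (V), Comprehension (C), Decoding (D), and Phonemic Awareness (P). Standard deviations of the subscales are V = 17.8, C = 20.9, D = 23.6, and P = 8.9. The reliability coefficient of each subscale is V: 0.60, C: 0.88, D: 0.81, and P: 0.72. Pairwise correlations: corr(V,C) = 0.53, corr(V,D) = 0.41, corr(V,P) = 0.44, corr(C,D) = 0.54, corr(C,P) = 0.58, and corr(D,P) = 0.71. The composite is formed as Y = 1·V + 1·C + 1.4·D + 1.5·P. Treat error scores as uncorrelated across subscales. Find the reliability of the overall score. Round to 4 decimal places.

Var(Y) = 17.8² + 20.9² + 1.4²·23.6² + 1.5²·8.9² + 2·[17.8·20.9·0.53 + 1.4·17.8·23.6·0.41 + 1.5·17.8·8.9·0.44 + 1.4·20.9·23.6·0.54 + 1.5·20.9·8.9·0.58 + 2.1·23.6·8.9·0.71] = 2023.51 + 2781.48 = 4805.
Under uncorrelated errors the observed covariances equal the true-score covariances, so only the own-variance terms attenuate.
True-score variance = [17.8²·0.60 + 20.9²·0.88 + 1.4²·23.6²·0.81 + 1.5²·8.9²·0.72] + 2781.48 = 1587.05 + 2781.48 = 4368.53.
Reliability = 4368.53 / 4805 = 0.9092.

0.9092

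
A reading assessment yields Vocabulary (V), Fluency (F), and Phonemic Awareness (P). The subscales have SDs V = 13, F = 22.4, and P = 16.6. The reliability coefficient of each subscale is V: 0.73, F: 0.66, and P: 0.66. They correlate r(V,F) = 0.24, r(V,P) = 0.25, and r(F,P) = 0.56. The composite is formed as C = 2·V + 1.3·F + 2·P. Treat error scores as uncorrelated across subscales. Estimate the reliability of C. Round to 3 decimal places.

Var(C) = 2²·13² + 1.3²·22.4² + 2²·16.6² + 2·[2.6·13·22.4·0.24 + 4·13·16.6·0.25 + 2.6·22.4·16.6·0.56] = 2626.21 + 1877.82 = 4504.03.
Under uncorrelated errors the observed covariances equal the true-score covariances, so only the own-variance terms attenuate.
True-score variance = [2²·13²·0.73 + 1.3²·22.4²·0.66 + 2²·16.6²·0.66] + 1877.82 = 1780.62 + 1877.82 = 3658.44.
Reliability = 3658.44 / 4504.03 = 0.812.

0.812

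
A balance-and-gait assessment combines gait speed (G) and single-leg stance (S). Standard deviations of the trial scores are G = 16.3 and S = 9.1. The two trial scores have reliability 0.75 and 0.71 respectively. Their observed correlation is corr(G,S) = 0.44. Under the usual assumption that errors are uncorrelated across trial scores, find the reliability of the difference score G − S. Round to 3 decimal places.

0.585

Var(G−S) = 16.3² + 9.1² − 2·16.3·9.1·0.44 = 348.5 − 130.53 = 217.97.
Because errors are independent across components, Cov(Tᵢ,Tⱼ) = Cov(Xᵢ,Xⱼ); the off-diagonal part of the true-score variance is the same as above.
True-score variance = [16.3²·0.75 + 9.1²·0.71] − 130.53 = 258.063 − 130.53 = 127.532.
Reliability = 127.532 / 217.97 = 0.585.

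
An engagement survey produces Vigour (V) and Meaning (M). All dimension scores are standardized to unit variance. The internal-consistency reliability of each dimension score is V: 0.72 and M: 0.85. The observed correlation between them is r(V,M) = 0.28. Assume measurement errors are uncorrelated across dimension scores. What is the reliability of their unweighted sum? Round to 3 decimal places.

0.832

Var(V+M) = 2 + 2·[0.28] = 2 + 0.56 = 2.56.
Because errors are independent across components, Cov(Tᵢ,Tⱼ) = Cov(Xᵢ,Xⱼ); the off-diagonal part of the true-score variance is the same as above.
True-score variance = [0.72 + 0.85] + 0.56 = 1.57 + 0.56 = 2.13.
Reliability = 2.13 / 2.56 = 0.832.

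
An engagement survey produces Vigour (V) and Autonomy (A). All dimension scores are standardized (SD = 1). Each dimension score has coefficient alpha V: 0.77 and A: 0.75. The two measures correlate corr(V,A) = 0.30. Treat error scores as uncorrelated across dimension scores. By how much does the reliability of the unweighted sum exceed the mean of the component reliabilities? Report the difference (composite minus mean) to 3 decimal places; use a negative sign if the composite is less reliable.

0.055

Var(sum) = 2 + 0.6 = 2.6; true-score variance = 1.52 + 0.6 = 2.12; composite reliability = 0.8154.
Mean component reliability = 0.7600.
Difference = 0.8154 − 0.7600 = 0.055.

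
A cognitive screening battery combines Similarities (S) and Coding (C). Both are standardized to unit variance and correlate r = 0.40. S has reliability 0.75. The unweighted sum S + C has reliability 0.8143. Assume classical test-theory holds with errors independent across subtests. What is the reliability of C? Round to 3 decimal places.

0.730

Var(S+C) = 2 + 2·0.40 = 2.800.
True-score variance = ρ_S + ρ_C + 2·0.40, so 0.8143 = (0.75 + ρ_C + 0.80) / 2.800.
ρ_C = 0.8143·2.800 − 0.75 − 0.80 = 0.730.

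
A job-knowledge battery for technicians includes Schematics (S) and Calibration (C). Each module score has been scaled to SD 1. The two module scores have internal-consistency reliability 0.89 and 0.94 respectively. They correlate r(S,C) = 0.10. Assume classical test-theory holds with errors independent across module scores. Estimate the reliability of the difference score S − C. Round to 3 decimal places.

0.906

Var(S−C) = 1 + 1 − 2·0.10 = 2 − 0.2 = 1.8.
With uncorrelated errors the cross-covariances are all true-score covariance, so they carry over unchanged; only the diagonal terms shrink to ρᵢσᵢ².
True-score variance = [0.89 + 0.94] − 0.2 = 1.83 − 0.2 = 1.63.
Reliability = 1.63 / 1.8 = 0.906.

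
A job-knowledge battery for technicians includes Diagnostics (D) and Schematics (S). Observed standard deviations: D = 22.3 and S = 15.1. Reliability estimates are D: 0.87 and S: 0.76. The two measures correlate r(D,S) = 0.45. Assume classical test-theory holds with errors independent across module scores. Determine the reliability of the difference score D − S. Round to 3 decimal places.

Var(D−S) = 22.3² + 15.1² − 2·22.3·15.1·0.45 = 725.3 − 303.057 = 422.243.
Under uncorrelated errors the observed covariances equal the true-score covariances, so only the own-variance terms attenuate.
True-score variance = [22.3²·0.87 + 15.1²·0.76] − 303.057 = 605.93 − 303.057 = 302.873.
Reliability = 302.873 / 422.243 = 0.717.

0.717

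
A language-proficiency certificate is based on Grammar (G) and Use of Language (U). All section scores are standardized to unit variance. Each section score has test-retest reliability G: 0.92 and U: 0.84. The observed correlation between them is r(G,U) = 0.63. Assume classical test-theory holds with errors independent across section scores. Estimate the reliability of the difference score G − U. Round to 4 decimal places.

Var(G−U) = 1 + 1 − 2·0.63 = 2 − 1.26 = 0.74.
Under uncorrelated errors the observed covariances equal the true-score covariances, so only the own-variance terms attenuate.
True-score variance = [0.92 + 0.84] − 1.26 = 1.76 − 1.26 = 0.5.
Reliability = 0.5 / 0.74 = 0.6757.

0.6757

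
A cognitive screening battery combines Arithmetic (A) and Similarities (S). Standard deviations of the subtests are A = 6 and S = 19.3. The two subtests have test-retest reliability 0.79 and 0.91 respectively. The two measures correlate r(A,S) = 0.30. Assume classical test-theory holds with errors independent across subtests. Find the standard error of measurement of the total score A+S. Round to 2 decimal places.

Var(total) = 408.49 + 69.48 = 477.97.
True-score variance = 367.406 + 69.48 = 436.886, so reliability = 0.9140.
Error variance = 477.97 − 436.886 = 41.0841; SEM = √41.0841 = 6.41.

6.41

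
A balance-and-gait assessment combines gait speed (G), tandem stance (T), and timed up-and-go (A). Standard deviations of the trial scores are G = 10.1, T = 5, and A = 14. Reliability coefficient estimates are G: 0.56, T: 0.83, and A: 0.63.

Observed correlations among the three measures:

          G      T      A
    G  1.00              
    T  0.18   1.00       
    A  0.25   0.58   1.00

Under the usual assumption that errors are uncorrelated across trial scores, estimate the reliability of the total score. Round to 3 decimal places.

0.753

Var(G+T+A) = 10.1² + 5² + 14² + 2·[10.1·5·0.18 + 10.1·14·0.25 + 5·14·0.58] = 323.01 + 170.08 = 493.09.
With uncorrelated errors the cross-covariances are all true-score covariance, so they carry over unchanged; only the diagonal terms shrink to ρᵢσᵢ².
True-score variance = [10.1²·0.56 + 5²·0.83 + 14²·0.63] + 170.08 = 201.356 + 170.08 = 371.436.
Reliability = 371.436 / 493.09 = 0.753.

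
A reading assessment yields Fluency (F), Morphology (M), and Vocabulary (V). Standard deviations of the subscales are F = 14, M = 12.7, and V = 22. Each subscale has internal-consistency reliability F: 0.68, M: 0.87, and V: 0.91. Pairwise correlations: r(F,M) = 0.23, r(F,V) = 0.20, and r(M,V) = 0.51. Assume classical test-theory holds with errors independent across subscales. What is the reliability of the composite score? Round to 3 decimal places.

Var(F+M+V) = 14² + 12.7² + 22² + 2·[14·12.7·0.23 + 14·22·0.20 + 12.7·22·0.51] = 841.29 + 489.976 = 1331.27.
Because errors are independent across components, Cov(Tᵢ,Tⱼ) = Cov(Xᵢ,Xⱼ); the off-diagonal part of the true-score variance is the same as above.
True-score variance = [14²·0.68 + 12.7²·0.87 + 22²·0.91] + 489.976 = 714.042 + 489.976 = 1204.02.
Reliability = 1204.02 / 1331.27 = 0.904.

0.904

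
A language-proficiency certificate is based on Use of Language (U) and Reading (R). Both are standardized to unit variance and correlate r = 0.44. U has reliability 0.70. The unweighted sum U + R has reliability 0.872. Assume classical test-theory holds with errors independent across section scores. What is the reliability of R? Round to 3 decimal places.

0.931

Var(U+R) = 2 + 2·0.44 = 2.880.
True-score variance = ρ_U + ρ_R + 2·0.44, so 0.872 = (0.70 + ρ_R + 0.88) / 2.880.
ρ_R = 0.872·2.880 − 0.70 − 0.88 = 0.931.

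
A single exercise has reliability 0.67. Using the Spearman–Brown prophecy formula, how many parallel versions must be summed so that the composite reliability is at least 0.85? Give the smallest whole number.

k ≥ ρ*(1−ρ₁)/(ρ₁(1−ρ*)) = 0.85·0.33 / (0.67·0.15) = 2.791.
Smallest integer k = 3.

3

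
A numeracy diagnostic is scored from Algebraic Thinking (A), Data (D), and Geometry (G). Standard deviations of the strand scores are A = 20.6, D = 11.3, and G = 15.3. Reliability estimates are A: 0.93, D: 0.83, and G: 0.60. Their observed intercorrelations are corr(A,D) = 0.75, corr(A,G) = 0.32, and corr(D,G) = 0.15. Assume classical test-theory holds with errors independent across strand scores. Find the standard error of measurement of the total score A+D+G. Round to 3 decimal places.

Var(total) = 786.14 + 602.752 = 1388.89.
True-score variance = 641.092 + 602.752 = 1243.84, so reliability = 0.8956.
Error variance = 1388.89 − 1243.84 = 145.048; SEM = √145.048 = 12.044.

12.044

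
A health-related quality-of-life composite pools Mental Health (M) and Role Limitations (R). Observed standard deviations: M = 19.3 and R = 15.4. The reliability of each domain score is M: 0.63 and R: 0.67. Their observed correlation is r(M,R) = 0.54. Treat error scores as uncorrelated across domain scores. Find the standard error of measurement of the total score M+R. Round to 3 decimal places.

Var(total) = 609.65 + 320.998 = 930.648.
True-score variance = 393.566 + 320.998 = 714.564, so reliability = 0.7678.
Error variance = 930.648 − 714.564 = 216.084; SEM = √216.084 = 14.700.

14.700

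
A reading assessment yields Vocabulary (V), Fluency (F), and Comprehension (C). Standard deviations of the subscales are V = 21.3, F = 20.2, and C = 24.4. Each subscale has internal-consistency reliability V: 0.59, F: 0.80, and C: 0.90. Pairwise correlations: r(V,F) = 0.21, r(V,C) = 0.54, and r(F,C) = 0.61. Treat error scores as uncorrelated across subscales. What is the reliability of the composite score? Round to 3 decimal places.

Var(V+F+C) = 21.3² + 20.2² + 24.4² + 2·[21.3·20.2·0.21 + 21.3·24.4·0.54 + 20.2·24.4·0.61] = 1457.09 + 1343.32 = 2800.41.
With uncorrelated errors the cross-covariances are all true-score covariance, so they carry over unchanged; only the diagonal terms shrink to ρᵢσᵢ².
True-score variance = [21.3²·0.59 + 20.2²·0.80 + 24.4²·0.90] + 1343.32 = 1129.93 + 1343.32 = 2473.25.
Reliability = 2473.25 / 2800.41 = 0.883.

0.883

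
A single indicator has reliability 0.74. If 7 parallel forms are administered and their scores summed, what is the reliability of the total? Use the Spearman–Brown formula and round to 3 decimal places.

0.952

ρ_k = kρ / (1 + (k−1)ρ) = 7·0.74 / (1 + 6·0.74) = 5.180 / 5.440 = 0.952.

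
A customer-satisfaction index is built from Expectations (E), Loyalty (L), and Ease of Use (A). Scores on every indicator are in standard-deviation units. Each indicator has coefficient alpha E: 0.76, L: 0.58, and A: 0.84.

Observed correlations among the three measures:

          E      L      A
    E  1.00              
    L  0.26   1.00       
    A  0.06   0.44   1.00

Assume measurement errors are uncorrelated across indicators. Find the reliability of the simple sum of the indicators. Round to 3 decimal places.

Var(E+L+A) = 3 + 2·[0.26 + 0.06 + 0.44] = 3 + 1.52 = 4.52.
With uncorrelated errors the cross-covariances are all true-score covariance, so they carry over unchanged; only the diagonal terms shrink to ρᵢσᵢ².
True-score variance = [0.76 + 0.58 + 0.84] + 1.52 = 2.18 + 1.52 = 3.7.
Reliability = 3.7 / 4.52 = 0.819.

0.819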